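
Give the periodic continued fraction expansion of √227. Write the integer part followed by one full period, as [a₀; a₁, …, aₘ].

a₀ = ⌊√227⌋ = 15.
With m₀=0, d₀=1 and mₖ₊₁ = dₖaₖ − mₖ, dₖ₊₁ = (n − mₖ₊₁²)/dₖ, aₖ₊₁ = ⌊(a₀+mₖ₊₁)/dₖ₊₁⌋:
  k=1: m=15, d=2, a=15
  k=2: m=15, d=1, a=30
d=1 and a=2a₀=30 at k=2, so the next step gives (m, d) = (15, 2) again — its k=1 value — and the period has length 2.

[15; 15, 30]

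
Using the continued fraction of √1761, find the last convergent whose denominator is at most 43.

√1761 = [41; 1, 26, 1, 82, …] (period length 4).
Convergents:
  p_0/q_0 = 41/1
  p_1/q_1 = 42/1
  p_2/q_2 = 1133/27
  p_3/q_3 = 1175/28
  p_4/q_4 = 97483/2323
q_3 = 28 ≤ 43 < 2323 = q_4, so the answer is 1175/28.

1175/28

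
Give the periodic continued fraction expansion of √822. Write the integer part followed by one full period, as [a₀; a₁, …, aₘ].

[28; 1, 2, 28, 2, 1, 56]

a₀ = ⌊√822⌋ = 28.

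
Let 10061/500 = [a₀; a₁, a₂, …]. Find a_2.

10061 = 20·500 + 61   →  a_0 = 20
500 = 8·61 + 12   →  a_1 = 8
61 = 5·12 + 1   →  a_2 = 5

5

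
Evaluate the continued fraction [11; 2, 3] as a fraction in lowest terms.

80/7

Fold from the inside: start with 3/1.
  2 + 1/3 = 7/3
  11 + 3/7 = 80/7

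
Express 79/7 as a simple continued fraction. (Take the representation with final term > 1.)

[11; 3, 2]

79 = 11*7 + 2
7 = 3*2 + 1
2 = 2*1 + 0  (stop)
So 79/7 = [11; 3, 2].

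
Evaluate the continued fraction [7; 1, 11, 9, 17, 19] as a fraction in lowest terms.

281417/35544

Using pₖ = aₖpₖ₋₁ + pₖ₋₂ and qₖ = aₖqₖ₋₁ + qₖ₋₂:
  k=0: a=7, p=7, q=1
  k=1: a=1, p=8, q=1
  k=2: a=11, p=95, q=12
  k=3: a=9, p=863, q=109
  k=4: a=17, p=14766, q=1865
  k=5: a=19, p=281417, q=35544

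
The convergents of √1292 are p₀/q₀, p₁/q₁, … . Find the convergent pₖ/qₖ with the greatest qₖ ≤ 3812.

46548/1295

√1292 = [35; 1, 16, 1, 70, …] (period length 4).
Convergents:
  p_0/q_0 = 35/1
  p_1/q_1 = 36/1
  p_2/q_2 = 611/17
  p_3/q_3 = 647/18
  p_4/q_4 = 45901/1277
  p_5/q_5 = 46548/1295
  p_6/q_6 = 790669/21997
q_5 = 1295 ≤ 3812 < 21997 = q_6, so the answer is 46548/1295.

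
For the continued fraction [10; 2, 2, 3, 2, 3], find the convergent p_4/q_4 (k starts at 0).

406/39

Using pₖ = aₖpₖ₋₁ + pₖ₋₂, qₖ = aₖqₖ₋₁ + qₖ₋₂ (with p₋₁=1, p₋₂=0, q₋₁=0, q₋₂=1):
  k=0: a=10, p=10, q=1
  k=1: a=2, p=21, q=2
  k=2: a=2, p=52, q=5
  k=3: a=3, p=177, q=17
  k=4: a=2, p=406, q=39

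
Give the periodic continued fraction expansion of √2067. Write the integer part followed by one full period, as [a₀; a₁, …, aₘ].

a₀ = ⌊√2067⌋ = 45.

[45; 2, 6, 2, 90]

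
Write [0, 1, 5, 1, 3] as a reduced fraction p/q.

23/27

Using pₖ = aₖpₖ₋₁ + pₖ₋₂ and qₖ = aₖqₖ₋₁ + qₖ₋₂:
  k=0: a=0, p=0, q=1
  k=1: a=1, p=1, q=1
  k=2: a=5, p=5, q=6
  k=3: a=1, p=6, q=7
  k=4: a=3, p=23, q=27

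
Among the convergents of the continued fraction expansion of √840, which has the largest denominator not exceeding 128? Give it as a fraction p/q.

1681/58

√840 = [28; 1, 56, …] (period length 2).
Convergents:
  p_0/q_0 = 28/1
  p_1/q_1 = 29/1
  p_2/q_2 = 1652/57
  p_3/q_3 = 1681/58
  p_4/q_4 = 95788/3305
q_3 = 58 ≤ 128 < 3305 = q_4, so the answer is 1681/58.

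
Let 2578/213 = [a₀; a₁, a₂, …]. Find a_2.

1

2578 = 12·213 + 22   →  a_0 = 12
213 = 9·22 + 15   →  a_1 = 9
22 = 1·15 + 7   →  a_2 = 1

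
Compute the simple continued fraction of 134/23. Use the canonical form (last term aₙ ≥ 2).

134 = 5·23 + 19
23 = 1·19 + 4
19 = 4·4 + 3
4 = 1·3 + 1
3 = 3·1 + 0  (stop)
So 134/23 = [5; 1, 4, 1, 3].

[5; 1, 4, 1, 3]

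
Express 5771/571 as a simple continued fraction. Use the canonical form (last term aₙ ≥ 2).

[10; 9, 2, 1, 3, 2, 2]

5771 = 10·571 + 61
571 = 9·61 + 22
61 = 2·22 + 17
22 = 1·17 + 5
17 = 3·5 + 2
5 = 2·2 + 1
2 = 2·1 + 0  (stop)
So 5771/571 = [10; 9, 2, 1, 3, 2, 2].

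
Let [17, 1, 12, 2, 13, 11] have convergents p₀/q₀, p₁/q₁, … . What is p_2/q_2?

Using pₖ = aₖpₖ₋₁ + pₖ₋₂, qₖ = aₖqₖ₋₁ + qₖ₋₂ (with p₋₁=1, p₋₂=0, q₋₁=0, q₋₂=1):
  k=0: a=17, p=17, q=1
  k=1: a=1, p=18, q=1
  k=2: a=12, p=233, q=13

233/13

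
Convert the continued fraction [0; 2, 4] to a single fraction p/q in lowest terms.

4/9

Using pₖ = aₖpₖ₋₁ + pₖ₋₂ and qₖ = aₖqₖ₋₁ + qₖ₋₂:
  k=0: a=0, p=0, q=1
  k=1: a=2, p=1, q=2
  k=2: a=4, p=4, q=9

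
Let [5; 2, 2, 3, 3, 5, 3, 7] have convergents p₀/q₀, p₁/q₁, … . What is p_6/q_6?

5124/947

Using pₖ = aₖpₖ₋₁ + pₖ₋₂, qₖ = aₖqₖ₋₁ + qₖ₋₂ (with p₋₁=1, p₋₂=0, q₋₁=0, q₋₂=1):
  k=0: a=5, p=5, q=1
  k=1: a=2, p=11, q=2
  k=2: a=2, p=27, q=5
  k=3: a=3, p=92, q=17
  k=4: a=3, p=303, q=56
  k=5: a=5, p=1607, q=297
  k=6: a=3, p=5124, q=947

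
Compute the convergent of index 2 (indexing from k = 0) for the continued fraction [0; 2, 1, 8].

Using pₖ = aₖpₖ₋₁ + pₖ₋₂, qₖ = aₖqₖ₋₁ + qₖ₋₂ (with p₋₁=1, p₋₂=0, q₋₁=0, q₋₂=1):
  k=0: a=0, p=0, q=1
  k=1: a=2, p=1, q=2
  k=2: a=1, p=1, q=3

1/3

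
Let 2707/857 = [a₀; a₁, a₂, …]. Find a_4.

2707 = 3·857 + 136   →  a_0 = 3
857 = 6·136 + 41   →  a_1 = 6
136 = 3·41 + 13   →  a_2 = 3
41 = 3·13 + 2   →  a_3 = 3
13 = 6·2 + 1   →  a_4 = 6

6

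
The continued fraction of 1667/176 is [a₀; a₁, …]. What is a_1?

2

1667 = 9·176 + 83   →  a_0 = 9
176 = 2·83 + 10   →  a_1 = 2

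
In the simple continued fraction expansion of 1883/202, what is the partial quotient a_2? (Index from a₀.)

1883 = 9·202 + 65   →  a_0 = 9
202 = 3·65 + 7   →  a_1 = 3
65 = 9·7 + 2   →  a_2 = 9

9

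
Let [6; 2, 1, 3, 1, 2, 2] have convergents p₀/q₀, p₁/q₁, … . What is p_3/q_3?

70/11

Using pₖ = aₖpₖ₋₁ + pₖ₋₂, qₖ = aₖqₖ₋₁ + qₖ₋₂ (with p₋₁=1, p₋₂=0, q₋₁=0, q₋₂=1):
  k=0: a=6, p=6, q=1
  k=1: a=2, p=13, q=2
  k=2: a=1, p=19, q=3
  k=3: a=3, p=70, q=11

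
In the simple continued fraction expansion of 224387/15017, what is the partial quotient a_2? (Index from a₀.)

224387 = 14·15017 + 14149   →  a_0 = 14
15017 = 1·14149 + 868   →  a_1 = 1
14149 = 16·868 + 261   →  a_2 = 16

16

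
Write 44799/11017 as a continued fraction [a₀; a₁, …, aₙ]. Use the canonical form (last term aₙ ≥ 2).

44799 = 4*11017 + 731
11017 = 15*731 + 52
731 = 14*52 + 3
52 = 17*3 + 1
3 = 3*1 + 0  (stop)
So 44799/11017 = [4; 15, 14, 17, 3].

[4; 15, 14, 17, 3]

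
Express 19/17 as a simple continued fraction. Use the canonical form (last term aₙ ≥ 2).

[1; 8, 2]

19 = 1*17 + 2
17 = 8*2 + 1
2 = 2*1 + 0  (stop)
So 19/17 = [1; 8, 2].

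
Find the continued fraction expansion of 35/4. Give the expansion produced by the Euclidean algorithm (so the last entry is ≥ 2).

[8; 1, 3]

35 = 8×4 + 3
4 = 1×3 + 1
3 = 3×1 + 0  (stop)
So 35/4 = [8; 1, 3].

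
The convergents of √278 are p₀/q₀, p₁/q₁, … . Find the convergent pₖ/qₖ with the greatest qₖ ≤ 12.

50/3

√278 = [16; 1, 2, 16, 2, 1, 32, …] (period length 6).
Convergents:
  p_0/q_0 = 16/1
  p_1/q_1 = 17/1
  p_2/q_2 = 50/3
  p_3/q_3 = 817/49
q_2 = 3 ≤ 12 < 49 = q_3, so the answer is 50/3.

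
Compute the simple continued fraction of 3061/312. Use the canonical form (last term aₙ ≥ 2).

[9; 1, 4, 3, 2, 8]

3061 = 9·312 + 253
312 = 1·253 + 59
253 = 4·59 + 17
59 = 3·17 + 8
17 = 2·8 + 1
8 = 8·1 + 0  (stop)
So 3061/312 = [9; 1, 4, 3, 2, 8].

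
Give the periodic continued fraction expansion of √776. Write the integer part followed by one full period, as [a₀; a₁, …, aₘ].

a₀ = ⌊√776⌋ = 27.
With m₀=0, d₀=1 and mₖ₊₁ = dₖaₖ − mₖ, dₖ₊₁ = (n − mₖ₊₁²)/dₖ, aₖ₊₁ = ⌊(a₀+mₖ₊₁)/dₖ₊₁⌋:
  k=1: m=27, d=47, a=1
  k=2: m=20, d=8, a=5
  k=3: m=20, d=47, a=1
  k=4: m=27, d=1, a=54
d=1 and a=2a₀=54 at k=4, so the next step gives (m, d) = (27, 47) again — its k=1 value — and the period has length 4.

[27; 1, 5, 1, 54]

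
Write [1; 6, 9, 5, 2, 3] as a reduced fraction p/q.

Fold from the inside: start with 3/1.
  2 + 1/3 = 7/3
  5 + 3/7 = 38/7
  9 + 7/38 = 349/38
  6 + 38/349 = 2132/349
  1 + 349/2132 = 2481/2132

2481/2132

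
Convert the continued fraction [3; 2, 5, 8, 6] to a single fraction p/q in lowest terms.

Using pₖ = aₖpₖ₋₁ + pₖ₋₂ and qₖ = aₖqₖ₋₁ + qₖ₋₂:
  k=0: a=3, p=3, q=1
  k=1: a=2, p=7, q=2
  k=2: a=5, p=38, q=11
  k=3: a=8, p=311, q=90
  k=4: a=6, p=1904, q=551

1904/551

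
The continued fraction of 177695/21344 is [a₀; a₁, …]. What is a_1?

177695 = 8·21344 + 6943   →  a_0 = 8
21344 = 3·6943 + 515   →  a_1 = 3

3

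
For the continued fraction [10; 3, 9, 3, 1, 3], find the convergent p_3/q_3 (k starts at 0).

Using pₖ = aₖpₖ₋₁ + pₖ₋₂, qₖ = aₖqₖ₋₁ + qₖ₋₂ (with p₋₁=1, p₋₂=0, q₋₁=0, q₋₂=1):
  k=0: a=10, p=10, q=1
  k=1: a=3, p=31, q=3
  k=2: a=9, p=289, q=28
  k=3: a=3, p=898, q=87

898/87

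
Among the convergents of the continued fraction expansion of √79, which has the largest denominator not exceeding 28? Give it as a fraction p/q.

80/9

√79 = [8; 1, 7, 1, 16, …] (period length 4).
Convergents:
  p_0/q_0 = 8/1
  p_1/q_1 = 9/1
  p_2/q_2 = 71/8
  p_3/q_3 = 80/9
  p_4/q_4 = 1351/152
q_3 = 9 ≤ 28 < 152 = q_4, so the answer is 80/9.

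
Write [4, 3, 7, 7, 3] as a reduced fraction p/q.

2129/493

Fold from the inside: start with 3/1.
  7 + 1/3 = 22/3
  7 + 3/22 = 157/22
  3 + 22/157 = 493/157
  4 + 157/493 = 2129/493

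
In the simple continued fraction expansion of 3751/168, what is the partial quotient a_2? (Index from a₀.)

18

3751 = 22·168 + 55   →  a_0 = 22
168 = 3·55 + 3   →  a_1 = 3
55 = 18·3 + 1   →  a_2 = 18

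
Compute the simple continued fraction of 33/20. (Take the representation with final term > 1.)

33 = 1*20 + 13
20 = 1*13 + 7
13 = 1*7 + 6
7 = 1*6 + 1
6 = 6*1 + 0  (stop)
So 33/20 = [1; 1, 1, 1, 6].

[1; 1, 1, 1, 6]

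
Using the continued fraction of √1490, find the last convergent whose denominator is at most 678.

14977/388

√1490 = [38; 1, 1, 1, 1, 76, …] (period length 5).
Convergents:
  p_0/q_0 = 38/1
  p_1/q_1 = 39/1
  p_2/q_2 = 77/2
  p_3/q_3 = 116/3
  p_4/q_4 = 193/5
  p_5/q_5 = 14784/383
  p_6/q_6 = 14977/388
  p_7/q_7 = 29761/771
q_6 = 388 ≤ 678 < 771 = q_7, so the answer is 14977/388.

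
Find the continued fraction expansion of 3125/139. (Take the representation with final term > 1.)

[22; 2, 13, 2, 2]

3125 = 22*139 + 67
139 = 2*67 + 5
67 = 13*5 + 2
5 = 2*2 + 1
2 = 2*1 + 0  (stop)
So 3125/139 = [22; 2, 13, 2, 2].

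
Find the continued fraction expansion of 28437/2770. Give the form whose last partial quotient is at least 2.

[10; 3, 1, 3, 7, 8, 3]

28437 = 10×2770 + 737
2770 = 3×737 + 559
737 = 1×559 + 178
559 = 3×178 + 25
178 = 7×25 + 3
25 = 8×3 + 1
3 = 3×1 + 0  (stop)
So 28437/2770 = [10; 3, 1, 3, 7, 8, 3].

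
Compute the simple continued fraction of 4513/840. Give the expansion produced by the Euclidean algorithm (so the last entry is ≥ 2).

[5; 2, 1, 2, 6, 5, 3]

4513 = 5×840 + 313
840 = 2×313 + 214
313 = 1×214 + 99
214 = 2×99 + 16
99 = 6×16 + 3
16 = 5×3 + 1
3 = 3×1 + 0  (stop)
So 4513/840 = [5; 2, 1, 2, 6, 5, 3].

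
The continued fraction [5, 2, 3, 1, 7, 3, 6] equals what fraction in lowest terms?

7533/1384

Fold from the inside: start with 6/1.
  3 + 1/6 = 19/6
  7 + 6/19 = 139/19
  1 + 19/139 = 158/139
  3 + 139/158 = 613/158
  2 + 158/613 = 1384/613
  5 + 613/1384 = 7533/1384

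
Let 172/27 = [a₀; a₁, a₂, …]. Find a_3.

172 = 6·27 + 10   →  a_0 = 6
27 = 2·10 + 7   →  a_1 = 2
10 = 1·7 + 3   →  a_2 = 1
7 = 2·3 + 1   →  a_3 = 2

2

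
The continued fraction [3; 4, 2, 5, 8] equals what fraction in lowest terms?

1293/401

Using pₖ = aₖpₖ₋₁ + pₖ₋₂ and qₖ = aₖqₖ₋₁ + qₖ₋₂:
  k=0: a=3, p=3, q=1
  k=1: a=4, p=13, q=4
  k=2: a=2, p=29, q=9
  k=3: a=5, p=158, q=49
  k=4: a=8, p=1293, q=401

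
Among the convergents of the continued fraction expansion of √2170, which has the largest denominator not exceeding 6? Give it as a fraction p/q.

233/5

√2170 = [46; 1, 1, 2, 1, 1, 92, …] (period length 6).
Convergents:
  p_0/q_0 = 46/1
  p_1/q_1 = 47/1
  p_2/q_2 = 93/2
  p_3/q_3 = 233/5
  p_4/q_4 = 326/7
q_3 = 5 ≤ 6 < 7 = q_4, so the answer is 233/5.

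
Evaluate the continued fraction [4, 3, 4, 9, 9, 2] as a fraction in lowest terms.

9935/2306

Fold from the inside: start with 2/1.
  9 + 1/2 = 19/2
  9 + 2/19 = 173/19
  4 + 19/173 = 711/173
  3 + 173/711 = 2306/711
  4 + 711/2306 = 9935/2306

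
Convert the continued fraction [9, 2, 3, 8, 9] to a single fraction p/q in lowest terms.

4989/529

Fold from the inside: start with 9/1.
  8 + 1/9 = 73/9
  3 + 9/73 = 228/73
  2 + 73/228 = 529/228
  9 + 228/529 = 4989/529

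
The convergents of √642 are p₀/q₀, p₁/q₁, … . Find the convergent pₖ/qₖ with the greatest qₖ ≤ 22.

76/3

√642 = [25; 2, 1, 24, 1, 2, 50, …] (period length 6).
Convergents:
  p_0/q_0 = 25/1
  p_1/q_1 = 51/2
  p_2/q_2 = 76/3
  p_3/q_3 = 1875/74
q_2 = 3 ≤ 22 < 74 = q_3, so the answer is 76/3.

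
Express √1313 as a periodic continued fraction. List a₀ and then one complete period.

[36; 4, 4, 72]

a₀ = ⌊√1313⌋ = 36.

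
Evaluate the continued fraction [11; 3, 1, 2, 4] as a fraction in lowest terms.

541/48

Using pₖ = aₖpₖ₋₁ + pₖ₋₂ and qₖ = aₖqₖ₋₁ + qₖ₋₂:
  k=0: a=11, p=11, q=1
  k=1: a=3, p=34, q=3
  k=2: a=1, p=45, q=4
  k=3: a=2, p=124, q=11
  k=4: a=4, p=541, q=48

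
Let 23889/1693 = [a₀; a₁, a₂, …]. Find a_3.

1

23889 = 14·1693 + 187   →  a_0 = 14
1693 = 9·187 + 10   →  a_1 = 9
187 = 18·10 + 7   →  a_2 = 18
10 = 1·7 + 3   →  a_3 = 1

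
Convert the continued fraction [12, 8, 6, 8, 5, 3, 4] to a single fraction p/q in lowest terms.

Fold from the inside: start with 4/1.
  3 + 1/4 = 13/4
  5 + 4/13 = 69/13
  8 + 13/69 = 565/69
  6 + 69/565 = 3459/565
  8 + 565/3459 = 28237/3459
  12 + 3459/28237 = 342303/28237

342303/28237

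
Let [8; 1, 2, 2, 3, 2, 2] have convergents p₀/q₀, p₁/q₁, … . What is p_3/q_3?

Using pₖ = aₖpₖ₋₁ + pₖ₋₂, qₖ = aₖqₖ₋₁ + qₖ₋₂ (with p₋₁=1, p₋₂=0, q₋₁=0, q₋₂=1):
  k=0: a=8, p=8, q=1
  k=1: a=1, p=9, q=1
  k=2: a=2, p=26, q=3
  k=3: a=2, p=61, q=7

61/7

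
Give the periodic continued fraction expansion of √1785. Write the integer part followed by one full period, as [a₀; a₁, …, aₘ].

a₀ = ⌊√1785⌋ = 42.

[42; 4, 84]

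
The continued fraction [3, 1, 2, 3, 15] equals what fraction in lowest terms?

566/153

Using pₖ = aₖpₖ₋₁ + pₖ₋₂ and qₖ = aₖqₖ₋₁ + qₖ₋₂:
  k=0: a=3, p=3, q=1
  k=1: a=1, p=4, q=1
  k=2: a=2, p=11, q=3
  k=3: a=3, p=37, q=10
  k=4: a=15, p=566, q=153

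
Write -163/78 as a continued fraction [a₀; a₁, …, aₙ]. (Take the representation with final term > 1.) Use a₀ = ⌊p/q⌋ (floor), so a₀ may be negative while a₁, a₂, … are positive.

[-3; 1, 10, 7]

-163 = -3×78 + 71
78 = 1×71 + 7
71 = 10×7 + 1
7 = 7×1 + 0  (stop)
So -163/78 = [-3; 1, 10, 7].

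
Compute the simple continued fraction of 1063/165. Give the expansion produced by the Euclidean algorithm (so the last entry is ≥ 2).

1063 = 6·165 + 73
165 = 2·73 + 19
73 = 3·19 + 16
19 = 1·16 + 3
16 = 5·3 + 1
3 = 3·1 + 0  (stop)
So 1063/165 = [6; 2, 3, 1, 5, 3].

[6; 2, 3, 1, 5, 3]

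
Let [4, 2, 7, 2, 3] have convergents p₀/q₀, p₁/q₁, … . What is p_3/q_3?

Using pₖ = aₖpₖ₋₁ + pₖ₋₂, qₖ = aₖqₖ₋₁ + qₖ₋₂ (with p₋₁=1, p₋₂=0, q₋₁=0, q₋₂=1):
  k=0: a=4, p=4, q=1
  k=1: a=2, p=9, q=2
  k=2: a=7, p=67, q=15
  k=3: a=2, p=143, q=32

143/32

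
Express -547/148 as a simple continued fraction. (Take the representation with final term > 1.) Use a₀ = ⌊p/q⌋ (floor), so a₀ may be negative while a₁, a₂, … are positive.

[-4; 3, 3, 2, 6]

-547 = -4×148 + 45
148 = 3×45 + 13
45 = 3×13 + 6
13 = 2×6 + 1
6 = 6×1 + 0  (stop)
So -547/148 = [-4; 3, 3, 2, 6].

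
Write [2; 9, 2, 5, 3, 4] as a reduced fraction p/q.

Using pₖ = aₖpₖ₋₁ + pₖ₋₂ and qₖ = aₖqₖ₋₁ + qₖ₋₂:
  k=0: a=2, p=2, q=1
  k=1: a=9, p=19, q=9
  k=2: a=2, p=40, q=19
  k=3: a=5, p=219, q=104
  k=4: a=3, p=697, q=331
  k=5: a=4, p=3007, q=1428

3007/1428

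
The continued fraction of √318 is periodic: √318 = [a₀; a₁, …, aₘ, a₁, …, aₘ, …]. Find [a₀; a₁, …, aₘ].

a₀ = ⌊√318⌋ = 17.

[17; 1, 4, 1, 34]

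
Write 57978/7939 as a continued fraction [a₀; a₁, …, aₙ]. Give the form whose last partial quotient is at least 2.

57978 = 7*7939 + 2405
7939 = 3*2405 + 724
2405 = 3*724 + 233
724 = 3*233 + 25
233 = 9*25 + 8
25 = 3*8 + 1
8 = 8*1 + 0  (stop)
So 57978/7939 = [7; 3, 3, 3, 9, 3, 8].

[7; 3, 3, 3, 9, 3, 8]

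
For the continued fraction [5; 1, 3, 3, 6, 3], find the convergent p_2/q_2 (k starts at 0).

Using pₖ = aₖpₖ₋₁ + pₖ₋₂, qₖ = aₖqₖ₋₁ + qₖ₋₂ (with p₋₁=1, p₋₂=0, q₋₁=0, q₋₂=1):
  k=0: a=5, p=5, q=1
  k=1: a=1, p=6, q=1
  k=2: a=3, p=23, q=4

23/4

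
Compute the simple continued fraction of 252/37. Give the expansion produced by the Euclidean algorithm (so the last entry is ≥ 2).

252 = 6*37 + 30
37 = 1*30 + 7
30 = 4*7 + 2
7 = 3*2 + 1
2 = 2*1 + 0  (stop)
So 252/37 = [6; 1, 4, 3, 2].

[6; 1, 4, 3, 2]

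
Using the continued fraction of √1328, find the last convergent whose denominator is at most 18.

328/9

√1328 = [36; 2, 3, 1, 3, 1, 3, 2, 72, …] (period length 8).
Convergents:
  p_0/q_0 = 36/1
  p_1/q_1 = 73/2
  p_2/q_2 = 255/7
  p_3/q_3 = 328/9
  p_4/q_4 = 1239/34
q_3 = 9 ≤ 18 < 34 = q_4, so the answer is 328/9.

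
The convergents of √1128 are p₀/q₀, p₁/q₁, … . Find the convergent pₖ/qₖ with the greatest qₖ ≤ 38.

974/29

√1128 = [33; 1, 1, 2, 2, 2, 1, 1, 66, …] (period length 8).
Convergents:
  p_0/q_0 = 33/1
  p_1/q_1 = 34/1
  p_2/q_2 = 67/2
  p_3/q_3 = 168/5
  p_4/q_4 = 403/12
  p_5/q_5 = 974/29
  p_6/q_6 = 1377/41
q_5 = 29 ≤ 38 < 41 = q_6, so the answer is 974/29.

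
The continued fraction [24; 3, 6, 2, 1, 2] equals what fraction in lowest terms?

3915/161

Fold from the inside: start with 2/1.
  1 + 1/2 = 3/2
  2 + 2/3 = 8/3
  6 + 3/8 = 51/8
  3 + 8/51 = 161/51
  24 + 51/161 = 3915/161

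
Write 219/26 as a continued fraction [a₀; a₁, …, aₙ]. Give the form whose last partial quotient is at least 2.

219 = 8·26 + 11
26 = 2·11 + 4
11 = 2·4 + 3
4 = 1·3 + 1
3 = 3·1 + 0  (stop)
So 219/26 = [8; 2, 2, 1, 3].

[8; 2, 2, 1, 3]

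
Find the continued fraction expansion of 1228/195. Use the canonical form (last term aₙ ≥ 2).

1228 = 6·195 + 58
195 = 3·58 + 21
58 = 2·21 + 16
21 = 1·16 + 5
16 = 3·5 + 1
5 = 5·1 + 0  (stop)
So 1228/195 = [6; 3, 2, 1, 3, 5].

[6; 3, 2, 1, 3, 5]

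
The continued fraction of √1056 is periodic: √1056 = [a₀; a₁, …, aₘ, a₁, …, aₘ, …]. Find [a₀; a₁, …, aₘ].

[32; 2, 64]

a₀ = ⌊√1056⌋ = 32.
With m₀=0, d₀=1 and mₖ₊₁ = dₖaₖ − mₖ, dₖ₊₁ = (n − mₖ₊₁²)/dₖ, aₖ₊₁ = ⌊(a₀+mₖ₊₁)/dₖ₊₁⌋:
  k=1: m=32, d=32, a=2
  k=2: m=32, d=1, a=64
d=1 and a=2a₀=64 at k=2, so the next step gives (m, d) = (32, 32) again — its k=1 value — and the period has length 2.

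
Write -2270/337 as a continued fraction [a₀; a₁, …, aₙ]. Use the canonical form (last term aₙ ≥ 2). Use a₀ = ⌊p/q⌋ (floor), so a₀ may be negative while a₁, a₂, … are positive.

[-7; 3, 1, 3, 1, 2, 6]

-2270 = -7*337 + 89
337 = 3*89 + 70
89 = 1*70 + 19
70 = 3*19 + 13
19 = 1*13 + 6
13 = 2*6 + 1
6 = 6*1 + 0  (stop)
So -2270/337 = [-7; 3, 1, 3, 1, 2, 6].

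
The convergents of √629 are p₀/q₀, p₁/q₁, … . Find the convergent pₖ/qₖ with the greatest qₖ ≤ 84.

√629 = [25; 12, 1, 1, 12, 50, …] (period length 5).
Convergents:
  p_0/q_0 = 25/1
  p_1/q_1 = 301/12
  p_2/q_2 = 326/13
  p_3/q_3 = 627/25
  p_4/q_4 = 7850/313
q_3 = 25 ≤ 84 < 313 = q_4, so the answer is 627/25.

627/25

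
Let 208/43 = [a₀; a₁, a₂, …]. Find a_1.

1

208 = 4·43 + 36   →  a_0 = 4
43 = 1·36 + 7   →  a_1 = 1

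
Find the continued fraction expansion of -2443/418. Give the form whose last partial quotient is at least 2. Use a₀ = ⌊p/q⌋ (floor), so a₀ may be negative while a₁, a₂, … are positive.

[-6; 6, 2, 3, 9]

-2443 = -6*418 + 65
418 = 6*65 + 28
65 = 2*28 + 9
28 = 3*9 + 1
9 = 9*1 + 0  (stop)
So -2443/418 = [-6; 6, 2, 3, 9].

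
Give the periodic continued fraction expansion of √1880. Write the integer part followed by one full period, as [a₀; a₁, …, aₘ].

[43; 2, 1, 3, 1, 2, 86]

a₀ = ⌊√1880⌋ = 43.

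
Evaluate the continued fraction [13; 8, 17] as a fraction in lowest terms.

Fold from the inside: start with 17/1.
  8 + 1/17 = 137/17
  13 + 17/137 = 1798/137

1798/137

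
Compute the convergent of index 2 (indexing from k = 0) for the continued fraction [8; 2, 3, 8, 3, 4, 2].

Using pₖ = aₖpₖ₋₁ + pₖ₋₂, qₖ = aₖqₖ₋₁ + qₖ₋₂ (with p₋₁=1, p₋₂=0, q₋₁=0, q₋₂=1):
  k=0: a=8, p=8, q=1
  k=1: a=2, p=17, q=2
  k=2: a=3, p=59, q=7

59/7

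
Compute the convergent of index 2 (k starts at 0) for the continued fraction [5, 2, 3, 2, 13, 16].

Using pₖ = aₖpₖ₋₁ + pₖ₋₂, qₖ = aₖqₖ₋₁ + qₖ₋₂ (with p₋₁=1, p₋₂=0, q₋₁=0, q₋₂=1):
  k=0: a=5, p=5, q=1
  k=1: a=2, p=11, q=2
  k=2: a=3, p=38, q=7

38/7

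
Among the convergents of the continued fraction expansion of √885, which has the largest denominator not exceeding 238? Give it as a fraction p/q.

√885 = [29; 1, 2, 1, 58, …] (period length 4).
Convergents:
  p_0/q_0 = 29/1
  p_1/q_1 = 30/1
  p_2/q_2 = 89/3
  p_3/q_3 = 119/4
  p_4/q_4 = 6991/235
  p_5/q_5 = 7110/239
q_4 = 235 ≤ 238 < 239 = q_5, so the answer is 6991/235.

6991/235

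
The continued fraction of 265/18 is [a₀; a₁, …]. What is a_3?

1

265 = 14·18 + 13   →  a_0 = 14
18 = 1·13 + 5   →  a_1 = 1
13 = 2·5 + 3   →  a_2 = 2
5 = 1·3 + 2   →  a_3 = 1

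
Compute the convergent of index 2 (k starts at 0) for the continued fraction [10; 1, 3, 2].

Using pₖ = aₖpₖ₋₁ + pₖ₋₂, qₖ = aₖqₖ₋₁ + qₖ₋₂ (with p₋₁=1, p₋₂=0, q₋₁=0, q₋₂=1):
  k=0: a=10, p=10, q=1
  k=1: a=1, p=11, q=1
  k=2: a=3, p=43, q=4

43/4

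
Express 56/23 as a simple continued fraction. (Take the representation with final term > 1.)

56 = 2·23 + 10
23 = 2·10 + 3
10 = 3·3 + 1
3 = 3·1 + 0  (stop)
So 56/23 = [2; 2, 3, 3].

[2; 2, 3, 3]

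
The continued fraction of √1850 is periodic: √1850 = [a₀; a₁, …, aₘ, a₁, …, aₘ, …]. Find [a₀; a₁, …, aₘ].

a₀ = ⌊√1850⌋ = 43.
With m₀=0, d₀=1 and mₖ₊₁ = dₖaₖ − mₖ, dₖ₊₁ = (n − mₖ₊₁²)/dₖ, aₖ₊₁ = ⌊(a₀+mₖ₊₁)/dₖ₊₁⌋:
  k=1: m=43, d=1, a=86
d=1 and a=2a₀=86 at k=1, so the next step gives (m, d) = (43, 1) again — its k=1 value — and the period has length 1.

[43; 86]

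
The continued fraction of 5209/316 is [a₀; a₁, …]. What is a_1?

2

5209 = 16·316 + 153   →  a_0 = 16
316 = 2·153 + 10   →  a_1 = 2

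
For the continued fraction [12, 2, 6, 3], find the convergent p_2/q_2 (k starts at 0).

162/13

Using pₖ = aₖpₖ₋₁ + pₖ₋₂, qₖ = aₖqₖ₋₁ + qₖ₋₂ (with p₋₁=1, p₋₂=0, q₋₁=0, q₋₂=1):
  k=0: a=12, p=12, q=1
  k=1: a=2, p=25, q=2
  k=2: a=6, p=162, q=13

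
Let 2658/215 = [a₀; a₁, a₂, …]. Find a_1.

2658 = 12·215 + 78   →  a_0 = 12
215 = 2·78 + 59   →  a_1 = 2

2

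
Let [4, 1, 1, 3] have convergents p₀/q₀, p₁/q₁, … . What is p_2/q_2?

Using pₖ = aₖpₖ₋₁ + pₖ₋₂, qₖ = aₖqₖ₋₁ + qₖ₋₂ (with p₋₁=1, p₋₂=0, q₋₁=0, q₋₂=1):
  k=0: a=4, p=4, q=1
  k=1: a=1, p=5, q=1
  k=2: a=1, p=9, q=2

9/2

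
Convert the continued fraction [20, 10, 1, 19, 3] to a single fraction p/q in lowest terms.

Fold from the inside: start with 3/1.
  19 + 1/3 = 58/3
  1 + 3/58 = 61/58
  10 + 58/61 = 668/61
  20 + 61/668 = 13421/668

13421/668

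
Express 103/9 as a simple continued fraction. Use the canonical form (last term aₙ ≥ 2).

[11; 2, 4]

103 = 11×9 + 4
9 = 2×4 + 1
4 = 4×1 + 0  (stop)
So 103/9 = [11; 2, 4].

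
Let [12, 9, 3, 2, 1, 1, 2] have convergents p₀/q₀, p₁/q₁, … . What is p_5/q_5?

1913/158

Using pₖ = aₖpₖ₋₁ + pₖ₋₂, qₖ = aₖqₖ₋₁ + qₖ₋₂ (with p₋₁=1, p₋₂=0, q₋₁=0, q₋₂=1):
  k=0: a=12, p=12, q=1
  k=1: a=9, p=109, q=9
  k=2: a=3, p=339, q=28
  k=3: a=2, p=787, q=65
  k=4: a=1, p=1126, q=93
  k=5: a=1, p=1913, q=158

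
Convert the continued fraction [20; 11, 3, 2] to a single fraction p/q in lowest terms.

1587/79

Fold from the inside: start with 2/1.
  3 + 1/2 = 7/2
  11 + 2/7 = 79/7
  20 + 7/79 = 1587/79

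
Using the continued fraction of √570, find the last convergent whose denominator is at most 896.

9144/383

√570 = [23; 1, 6, 1, 46, …] (period length 4).
Convergents:
  p_0/q_0 = 23/1
  p_1/q_1 = 24/1
  p_2/q_2 = 167/7
  p_3/q_3 = 191/8
  p_4/q_4 = 8953/375
  p_5/q_5 = 9144/383
  p_6/q_6 = 63817/2673
q_5 = 383 ≤ 896 < 2673 = q_6, so the answer is 9144/383.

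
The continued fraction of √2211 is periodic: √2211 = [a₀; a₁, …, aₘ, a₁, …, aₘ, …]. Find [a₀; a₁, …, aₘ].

[47; 47, 94]

a₀ = ⌊√2211⌋ = 47.
With m₀=0, d₀=1 and mₖ₊₁ = dₖaₖ − mₖ, dₖ₊₁ = (n − mₖ₊₁²)/dₖ, aₖ₊₁ = ⌊(a₀+mₖ₊₁)/dₖ₊₁⌋:
  k=1: m=47, d=2, a=47
  k=2: m=47, d=1, a=94
d=1 and a=2a₀=94 at k=2, so the next step gives (m, d) = (47, 2) again — its k=1 value — and the period has length 2.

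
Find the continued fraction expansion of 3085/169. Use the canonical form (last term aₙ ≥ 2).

3085 = 18×169 + 43
169 = 3×43 + 40
43 = 1×40 + 3
40 = 13×3 + 1
3 = 3×1 + 0  (stop)
So 3085/169 = [18; 3, 1, 13, 3].

[18; 3, 1, 13, 3]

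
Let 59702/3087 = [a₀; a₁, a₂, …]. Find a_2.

1

59702 = 19·3087 + 1049   →  a_0 = 19
3087 = 2·1049 + 989   →  a_1 = 2
1049 = 1·989 + 60   →  a_2 = 1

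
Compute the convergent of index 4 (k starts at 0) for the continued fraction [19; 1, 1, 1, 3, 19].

216/11

Using pₖ = aₖpₖ₋₁ + pₖ₋₂, qₖ = aₖqₖ₋₁ + qₖ₋₂ (with p₋₁=1, p₋₂=0, q₋₁=0, q₋₂=1):
  k=0: a=19, p=19, q=1
  k=1: a=1, p=20, q=1
  k=2: a=1, p=39, q=2
  k=3: a=1, p=59, q=3
  k=4: a=3, p=216, q=11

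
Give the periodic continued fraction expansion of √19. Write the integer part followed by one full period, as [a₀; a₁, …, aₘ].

a₀ = ⌊√19⌋ = 4.
With m₀=0, d₀=1 and mₖ₊₁ = dₖaₖ − mₖ, dₖ₊₁ = (n − mₖ₊₁²)/dₖ, aₖ₊₁ = ⌊(a₀+mₖ₊₁)/dₖ₊₁⌋:
  k=1: m=4, d=3, a=2
  k=2: m=2, d=5, a=1
  k=3: m=3, d=2, a=3
  k=4: m=3, d=5, a=1
  k=5: m=2, d=3, a=2
  k=6: m=4, d=1, a=8
d=1 and a=2a₀=8 at k=6, so the next step gives (m, d) = (4, 3) again — its k=1 value — and the period has length 6.

[4; 2, 1, 3, 1, 2, 8]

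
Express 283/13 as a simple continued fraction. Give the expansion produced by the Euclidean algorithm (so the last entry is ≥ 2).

[21; 1, 3, 3]

283 = 21×13 + 10
13 = 1×10 + 3
10 = 3×3 + 1
3 = 3×1 + 0  (stop)
So 283/13 = [21; 1, 3, 3].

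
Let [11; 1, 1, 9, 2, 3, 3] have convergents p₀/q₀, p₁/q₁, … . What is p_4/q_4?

Using pₖ = aₖpₖ₋₁ + pₖ₋₂, qₖ = aₖqₖ₋₁ + qₖ₋₂ (with p₋₁=1, p₋₂=0, q₋₁=0, q₋₂=1):
  k=0: a=11, p=11, q=1
  k=1: a=1, p=12, q=1
  k=2: a=1, p=23, q=2
  k=3: a=9, p=219, q=19
  k=4: a=2, p=461, q=40

461/40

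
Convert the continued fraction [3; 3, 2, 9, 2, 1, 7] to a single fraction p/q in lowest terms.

5175/1574

Using pₖ = aₖpₖ₋₁ + pₖ₋₂ and qₖ = aₖqₖ₋₁ + qₖ₋₂:
  k=0: a=3, p=3, q=1
  k=1: a=3, p=10, q=3
  k=2: a=2, p=23, q=7
  k=3: a=9, p=217, q=66
  k=4: a=2, p=457, q=139
  k=5: a=1, p=674, q=205
  k=6: a=7, p=5175, q=1574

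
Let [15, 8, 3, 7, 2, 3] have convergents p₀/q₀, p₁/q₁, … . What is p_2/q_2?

Using pₖ = aₖpₖ₋₁ + pₖ₋₂, qₖ = aₖqₖ₋₁ + qₖ₋₂ (with p₋₁=1, p₋₂=0, q₋₁=0, q₋₂=1):
  k=0: a=15, p=15, q=1
  k=1: a=8, p=121, q=8
  k=2: a=3, p=378, q=25

378/25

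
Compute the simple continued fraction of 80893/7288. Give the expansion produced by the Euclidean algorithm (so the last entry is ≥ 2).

[11; 10, 19, 12, 1, 2]

80893 = 11·7288 + 725
7288 = 10·725 + 38
725 = 19·38 + 3
38 = 12·3 + 2
3 = 1·2 + 1
2 = 2·1 + 0  (stop)
So 80893/7288 = [11; 10, 19, 12, 1, 2].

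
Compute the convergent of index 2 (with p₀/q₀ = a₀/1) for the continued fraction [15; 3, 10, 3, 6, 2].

Using pₖ = aₖpₖ₋₁ + pₖ₋₂, qₖ = aₖqₖ₋₁ + qₖ₋₂ (with p₋₁=1, p₋₂=0, q₋₁=0, q₋₂=1):
  k=0: a=15, p=15, q=1
  k=1: a=3, p=46, q=3
  k=2: a=10, p=475, q=31

475/31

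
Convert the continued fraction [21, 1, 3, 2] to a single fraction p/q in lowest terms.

196/9

Fold from the inside: start with 2/1.
  3 + 1/2 = 7/2
  1 + 2/7 = 9/7
  21 + 7/9 = 196/9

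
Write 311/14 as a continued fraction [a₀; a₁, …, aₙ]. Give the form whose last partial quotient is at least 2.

[22; 4, 1, 2]

311 = 22*14 + 3
14 = 4*3 + 2
3 = 1*2 + 1
2 = 2*1 + 0  (stop)
So 311/14 = [22; 4, 1, 2].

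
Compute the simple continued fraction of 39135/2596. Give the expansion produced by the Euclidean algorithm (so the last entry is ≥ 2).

[15; 13, 3, 5, 12]

39135 = 15*2596 + 195
2596 = 13*195 + 61
195 = 3*61 + 12
61 = 5*12 + 1
12 = 12*1 + 0  (stop)
So 39135/2596 = [15; 13, 3, 5, 12].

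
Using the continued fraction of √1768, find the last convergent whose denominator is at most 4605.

√1768 = [42; 21, 84, …] (period length 2).
Convergents:
  p_0/q_0 = 42/1
  p_1/q_1 = 883/21
  p_2/q_2 = 74214/1765
  p_3/q_3 = 1559377/37086
q_2 = 1765 ≤ 4605 < 37086 = q_3, so the answer is 74214/1765.

74214/1765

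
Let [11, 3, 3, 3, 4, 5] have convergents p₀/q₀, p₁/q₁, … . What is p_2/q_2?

113/10

Using pₖ = aₖpₖ₋₁ + pₖ₋₂, qₖ = aₖqₖ₋₁ + qₖ₋₂ (with p₋₁=1, p₋₂=0, q₋₁=0, q₋₂=1):
  k=0: a=11, p=11, q=1
  k=1: a=3, p=34, q=3
  k=2: a=3, p=113, q=10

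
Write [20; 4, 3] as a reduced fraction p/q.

263/13

Using pₖ = aₖpₖ₋₁ + pₖ₋₂ and qₖ = aₖqₖ₋₁ + qₖ₋₂:
  k=0: a=20, p=20, q=1
  k=1: a=4, p=81, q=4
  k=2: a=3, p=263, q=13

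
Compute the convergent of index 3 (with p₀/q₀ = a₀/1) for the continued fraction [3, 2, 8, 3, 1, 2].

184/53

Using pₖ = aₖpₖ₋₁ + pₖ₋₂, qₖ = aₖqₖ₋₁ + qₖ₋₂ (with p₋₁=1, p₋₂=0, q₋₁=0, q₋₂=1):
  k=0: a=3, p=3, q=1
  k=1: a=2, p=7, q=2
  k=2: a=8, p=59, q=17
  k=3: a=3, p=184, q=53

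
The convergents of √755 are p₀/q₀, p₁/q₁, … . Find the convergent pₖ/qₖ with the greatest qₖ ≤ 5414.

√755 = [27; 2, 10, 2, 54, …] (period length 4).
Convergents:
  p_0/q_0 = 27/1
  p_1/q_1 = 55/2
  p_2/q_2 = 577/21
  p_3/q_3 = 1209/44
  p_4/q_4 = 65863/2397
  p_5/q_5 = 132935/4838
  p_6/q_6 = 1395213/50777
q_5 = 4838 ≤ 5414 < 50777 = q_6, so the answer is 132935/4838.

132935/4838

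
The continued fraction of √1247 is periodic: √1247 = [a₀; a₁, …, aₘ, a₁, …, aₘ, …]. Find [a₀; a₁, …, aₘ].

a₀ = ⌊√1247⌋ = 35.
With m₀=0, d₀=1 and mₖ₊₁ = dₖaₖ − mₖ, dₖ₊₁ = (n − mₖ₊₁²)/dₖ, aₖ₊₁ = ⌊(a₀+mₖ₊₁)/dₖ₊₁⌋:
  k=1: m=35, d=22, a=3
  k=2: m=31, d=13, a=5
  k=3: m=34, d=7, a=9
  k=4: m=29, d=58, a=1
  k=5: m=29, d=7, a=9
  k=6: m=34, d=13, a=5
  k=7: m=31, d=22, a=3
  k=8: m=35, d=1, a=70
d=1 and a=2a₀=70 at k=8, so the next step gives (m, d) = (35, 22) again — its k=1 value — and the period has length 8.

[35; 3, 5, 9, 1, 9, 5, 3, 70]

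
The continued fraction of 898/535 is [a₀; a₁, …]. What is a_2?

898 = 1·535 + 363   →  a_0 = 1
535 = 1·363 + 172   →  a_1 = 1
363 = 2·172 + 19   →  a_2 = 2

2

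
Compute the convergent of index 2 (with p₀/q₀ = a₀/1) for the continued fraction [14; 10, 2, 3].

Using pₖ = aₖpₖ₋₁ + pₖ₋₂, qₖ = aₖqₖ₋₁ + qₖ₋₂ (with p₋₁=1, p₋₂=0, q₋₁=0, q₋₂=1):
  k=0: a=14, p=14, q=1
  k=1: a=10, p=141, q=10
  k=2: a=2, p=296, q=21

296/21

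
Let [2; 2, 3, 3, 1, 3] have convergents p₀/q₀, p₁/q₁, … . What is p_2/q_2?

17/7

Using pₖ = aₖpₖ₋₁ + pₖ₋₂, qₖ = aₖqₖ₋₁ + qₖ₋₂ (with p₋₁=1, p₋₂=0, q₋₁=0, q₋₂=1):
  k=0: a=2, p=2, q=1
  k=1: a=2, p=5, q=2
  k=2: a=3, p=17, q=7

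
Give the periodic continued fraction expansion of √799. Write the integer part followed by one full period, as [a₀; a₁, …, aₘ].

a₀ = ⌊√799⌋ = 28.
With m₀=0, d₀=1 and mₖ₊₁ = dₖaₖ − mₖ, dₖ₊₁ = (n − mₖ₊₁²)/dₖ, aₖ₊₁ = ⌊(a₀+mₖ₊₁)/dₖ₊₁⌋:
  k=1: m=28, d=15, a=3
  k=2: m=17, d=34, a=1
  k=3: m=17, d=15, a=3
  k=4: m=28, d=1, a=56
d=1 and a=2a₀=56 at k=4, so the next step gives (m, d) = (28, 15) again — its k=1 value — and the period has length 4.

[28; 3, 1, 3, 56]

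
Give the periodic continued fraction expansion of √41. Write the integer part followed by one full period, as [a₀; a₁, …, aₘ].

[6; 2, 2, 12]

a₀ = ⌊√41⌋ = 6.
With m₀=0, d₀=1 and mₖ₊₁ = dₖaₖ − mₖ, dₖ₊₁ = (n − mₖ₊₁²)/dₖ, aₖ₊₁ = ⌊(a₀+mₖ₊₁)/dₖ₊₁⌋:
  k=1: m=6, d=5, a=2
  k=2: m=4, d=5, a=2
  k=3: m=6, d=1, a=12
d=1 and a=2a₀=12 at k=3, so the next step gives (m, d) = (6, 5) again — its k=1 value — and the period has length 3.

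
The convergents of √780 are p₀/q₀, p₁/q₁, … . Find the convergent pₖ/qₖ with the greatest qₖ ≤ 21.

√780 = [27; 1, 12, 1, 54, …] (period length 4).
Convergents:
  p_0/q_0 = 27/1
  p_1/q_1 = 28/1
  p_2/q_2 = 363/13
  p_3/q_3 = 391/14
  p_4/q_4 = 21477/769
q_3 = 14 ≤ 21 < 769 = q_4, so the answer is 391/14.

391/14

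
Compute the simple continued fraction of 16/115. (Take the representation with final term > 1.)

16 = 0·115 + 16
115 = 7·16 + 3
16 = 5·3 + 1
3 = 3·1 + 0  (stop)
So 16/115 = [0; 7, 5, 3].

[0; 7, 5, 3]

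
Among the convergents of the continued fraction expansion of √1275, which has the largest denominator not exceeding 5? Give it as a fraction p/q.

107/3

√1275 = [35; 1, 2, 2, 2, 2, 2, 1, 70, …] (period length 8).
Convergents:
  p_0/q_0 = 35/1
  p_1/q_1 = 36/1
  p_2/q_2 = 107/3
  p_3/q_3 = 250/7
q_2 = 3 ≤ 5 < 7 = q_3, so the answer is 107/3.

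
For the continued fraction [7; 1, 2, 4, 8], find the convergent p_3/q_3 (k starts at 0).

100/13

Using pₖ = aₖpₖ₋₁ + pₖ₋₂, qₖ = aₖqₖ₋₁ + qₖ₋₂ (with p₋₁=1, p₋₂=0, q₋₁=0, q₋₂=1):
  k=0: a=7, p=7, q=1
  k=1: a=1, p=8, q=1
  k=2: a=2, p=23, q=3
  k=3: a=4, p=100, q=13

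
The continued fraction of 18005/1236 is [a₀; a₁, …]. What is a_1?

18005 = 14·1236 + 701   →  a_0 = 14
1236 = 1·701 + 535   →  a_1 = 1

1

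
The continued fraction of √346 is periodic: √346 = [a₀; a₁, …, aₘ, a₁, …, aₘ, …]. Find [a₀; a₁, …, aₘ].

a₀ = ⌊√346⌋ = 18.
With m₀=0, d₀=1 and mₖ₊₁ = dₖaₖ − mₖ, dₖ₊₁ = (n − mₖ₊₁²)/dₖ, aₖ₊₁ = ⌊(a₀+mₖ₊₁)/dₖ₊₁⌋:
  k=1: m=18, d=22, a=1
  k=2: m=4, d=15, a=1
  k=3: m=11, d=15, a=1
  k=4: m=4, d=22, a=1
  k=5: m=18, d=1, a=36
d=1 and a=2a₀=36 at k=5, so the next step gives (m, d) = (18, 22) again — its k=1 value — and the period has length 5.

[18; 1, 1, 1, 1, 36]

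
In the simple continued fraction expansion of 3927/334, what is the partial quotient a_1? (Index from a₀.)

1

3927 = 11·334 + 253   →  a_0 = 11
334 = 1·253 + 81   →  a_1 = 1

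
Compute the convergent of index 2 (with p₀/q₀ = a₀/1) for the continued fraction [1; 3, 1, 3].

5/4

Using pₖ = aₖpₖ₋₁ + pₖ₋₂, qₖ = aₖqₖ₋₁ + qₖ₋₂ (with p₋₁=1, p₋₂=0, q₋₁=0, q₋₂=1):
  k=0: a=1, p=1, q=1
  k=1: a=3, p=4, q=3
  k=2: a=1, p=5, q=4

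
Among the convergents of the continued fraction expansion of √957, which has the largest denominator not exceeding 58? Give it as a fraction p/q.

√957 = [30; 1, 14, 2, 14, 1, 60, …] (period length 6).
Convergents:
  p_0/q_0 = 30/1
  p_1/q_1 = 31/1
  p_2/q_2 = 464/15
  p_3/q_3 = 959/31
  p_4/q_4 = 13890/449
q_3 = 31 ≤ 58 < 449 = q_4, so the answer is 959/31.

959/31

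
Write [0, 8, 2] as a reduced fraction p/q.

Using pₖ = aₖpₖ₋₁ + pₖ₋₂ and qₖ = aₖqₖ₋₁ + qₖ₋₂:
  k=0: a=0, p=0, q=1
  k=1: a=8, p=1, q=8
  k=2: a=2, p=2, q=17

2/17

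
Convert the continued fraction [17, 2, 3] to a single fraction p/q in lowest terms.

Fold from the inside: start with 3/1.
  2 + 1/3 = 7/3
  17 + 3/7 = 122/7

122/7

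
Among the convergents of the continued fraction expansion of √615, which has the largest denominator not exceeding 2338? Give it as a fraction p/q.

√615 = [24; 1, 3, 1, 48, …] (period length 4).
Convergents:
  p_0/q_0 = 24/1
  p_1/q_1 = 25/1
  p_2/q_2 = 99/4
  p_3/q_3 = 124/5
  p_4/q_4 = 6051/244
  p_5/q_5 = 6175/249
  p_6/q_6 = 24576/991
  p_7/q_7 = 30751/1240
  p_8/q_8 = 1500624/60511
q_7 = 1240 ≤ 2338 < 60511 = q_8, so the answer is 30751/1240.

30751/1240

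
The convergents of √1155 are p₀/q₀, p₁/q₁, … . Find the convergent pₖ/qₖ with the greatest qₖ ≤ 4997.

157114/4623

√1155 = [33; 1, 66, …] (period length 2).
Convergents:
  p_0/q_0 = 33/1
  p_1/q_1 = 34/1
  p_2/q_2 = 2277/67
  p_3/q_3 = 2311/68
  p_4/q_4 = 154803/4555
  p_5/q_5 = 157114/4623
  p_6/q_6 = 10524327/309673
q_5 = 4623 ≤ 4997 < 309673 = q_6, so the answer is 157114/4623.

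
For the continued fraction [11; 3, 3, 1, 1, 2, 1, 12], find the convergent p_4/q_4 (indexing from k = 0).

Using pₖ = aₖpₖ₋₁ + pₖ₋₂, qₖ = aₖqₖ₋₁ + qₖ₋₂ (with p₋₁=1, p₋₂=0, q₋₁=0, q₋₂=1):
  k=0: a=11, p=11, q=1
  k=1: a=3, p=34, q=3
  k=2: a=3, p=113, q=10
  k=3: a=1, p=147, q=13
  k=4: a=1, p=260, q=23

260/23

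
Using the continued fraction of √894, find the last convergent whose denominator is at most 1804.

17910/599

√894 = [29; 1, 8, 1, 58, …] (period length 4).
Convergents:
  p_0/q_0 = 29/1
  p_1/q_1 = 30/1
  p_2/q_2 = 269/9
  p_3/q_3 = 299/10
  p_4/q_4 = 17611/589
  p_5/q_5 = 17910/599
  p_6/q_6 = 160891/5381
q_5 = 599 ≤ 1804 < 5381 = q_6, so the answer is 17910/599.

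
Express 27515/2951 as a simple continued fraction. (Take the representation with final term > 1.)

27515 = 9·2951 + 956
2951 = 3·956 + 83
956 = 11·83 + 43
83 = 1·43 + 40
43 = 1·40 + 3
40 = 13·3 + 1
3 = 3·1 + 0  (stop)
So 27515/2951 = [9; 3, 11, 1, 1, 13, 3].

[9; 3, 11, 1, 1, 13, 3]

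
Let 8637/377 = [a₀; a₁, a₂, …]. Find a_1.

8637 = 22·377 + 343   →  a_0 = 22
377 = 1·343 + 34   →  a_1 = 1

1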